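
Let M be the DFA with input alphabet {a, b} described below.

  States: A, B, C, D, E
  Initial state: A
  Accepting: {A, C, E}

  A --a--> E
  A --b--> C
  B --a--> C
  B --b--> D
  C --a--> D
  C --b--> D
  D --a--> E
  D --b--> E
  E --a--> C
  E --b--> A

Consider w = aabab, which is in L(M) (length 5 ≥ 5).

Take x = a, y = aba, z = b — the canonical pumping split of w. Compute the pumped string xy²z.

xy^2z = a·aba·aba·b = aabaabab.
Reading y = aba takes M from E back to E, so after x·y·y the machine is still in E, and z then leads to the accepting state A. Hence aabaabab ∈ L(M).

aabaabab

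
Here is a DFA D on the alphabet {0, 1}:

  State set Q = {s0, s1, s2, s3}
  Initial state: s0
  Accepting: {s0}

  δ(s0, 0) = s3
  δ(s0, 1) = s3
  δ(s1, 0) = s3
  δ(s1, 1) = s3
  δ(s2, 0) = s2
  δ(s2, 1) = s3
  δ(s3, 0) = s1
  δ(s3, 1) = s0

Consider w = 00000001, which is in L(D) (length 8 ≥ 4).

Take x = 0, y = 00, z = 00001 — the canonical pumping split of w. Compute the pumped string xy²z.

0000000001

xy^2z = 0·00·00·00001 = 0000000001.
Reading y = 00 takes D from s3 back to s3, so after x·y·y the machine is still in s3, and z then leads to the accepting state s0. Hence 0000000001 ∈ L(D).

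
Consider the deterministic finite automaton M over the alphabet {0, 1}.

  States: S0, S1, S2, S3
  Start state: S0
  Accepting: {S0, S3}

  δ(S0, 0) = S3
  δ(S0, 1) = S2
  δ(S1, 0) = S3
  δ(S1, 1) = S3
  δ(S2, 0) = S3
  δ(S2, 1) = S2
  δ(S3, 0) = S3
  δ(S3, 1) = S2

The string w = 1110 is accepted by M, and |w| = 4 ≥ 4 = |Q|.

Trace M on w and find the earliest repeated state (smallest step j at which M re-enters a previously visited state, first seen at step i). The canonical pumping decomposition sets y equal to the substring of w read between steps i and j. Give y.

State sequence: S0 -1-> S2 -1-> S2 -1-> S2 -0-> S3
First repeat at step 2: S2 was already visited.

So i = 1, j = 2, giving x = w[0:1] = 1, y = w[1:2] = 1, z = w[2:4] = 10.
Check: |xy| = 2 ≤ 4 and |y| = 1 ≥ 1. Reading y takes M from S2 back to S2, so every xyⁱz is accepted.

1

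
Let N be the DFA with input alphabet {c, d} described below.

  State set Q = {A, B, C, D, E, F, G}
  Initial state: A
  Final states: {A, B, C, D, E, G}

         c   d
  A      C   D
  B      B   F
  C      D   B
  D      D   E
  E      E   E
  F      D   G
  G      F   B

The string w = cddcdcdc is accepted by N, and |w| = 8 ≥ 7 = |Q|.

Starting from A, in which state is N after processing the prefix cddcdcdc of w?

E

Run of N on the first 8 characters of w = c d d c d c d c:
  step 0: A  (start)
  step 1: C  (read c: A→C)
  step 2: B  (read d: C→B)
  step 3: F  (read d: B→F)
  step 4: D  (read c: F→D)
  step 5: E  (read d: D→E)
  step 6: E  (read c: E→E)
  step 7: E  (read d: E→E)
  step 8: E  (read c: E→E)

After reading 8 characters, N is in state E.
(This kind of state-tracing is the core of the pumping-lemma construction: with 7 states, pigeonhole forces a repeat within the first 7 steps.)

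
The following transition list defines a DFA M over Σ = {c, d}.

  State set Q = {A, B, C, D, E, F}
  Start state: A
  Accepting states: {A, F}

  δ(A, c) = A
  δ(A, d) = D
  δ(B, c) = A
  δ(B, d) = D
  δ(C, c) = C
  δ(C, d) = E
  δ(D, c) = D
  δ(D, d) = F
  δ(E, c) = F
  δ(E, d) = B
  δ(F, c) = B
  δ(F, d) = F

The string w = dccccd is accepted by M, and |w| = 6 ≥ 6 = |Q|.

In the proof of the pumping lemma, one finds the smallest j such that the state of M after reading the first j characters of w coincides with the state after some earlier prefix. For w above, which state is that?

Run of M on w = d c c c c d:
  step 0: A  (start)
  step 1: D  (read d: A→D)
  step 2: D  (read c: D→D)   ← first repeat (D seen earlier)
  step 3: D  (read c: D→D)
  step 4: D  (read c: D→D)
  step 5: D  (read c: D→D)
  step 6: F  (read d: D→F)

The earliest repeat is at step j = 2: M is in D, which it already visited at step i = 1.
The DFA has 6 states, so the proof of the pumping lemma guarantees a repeated state among the first 6+1 visited; the segment between the two visits is the pumpable y.

D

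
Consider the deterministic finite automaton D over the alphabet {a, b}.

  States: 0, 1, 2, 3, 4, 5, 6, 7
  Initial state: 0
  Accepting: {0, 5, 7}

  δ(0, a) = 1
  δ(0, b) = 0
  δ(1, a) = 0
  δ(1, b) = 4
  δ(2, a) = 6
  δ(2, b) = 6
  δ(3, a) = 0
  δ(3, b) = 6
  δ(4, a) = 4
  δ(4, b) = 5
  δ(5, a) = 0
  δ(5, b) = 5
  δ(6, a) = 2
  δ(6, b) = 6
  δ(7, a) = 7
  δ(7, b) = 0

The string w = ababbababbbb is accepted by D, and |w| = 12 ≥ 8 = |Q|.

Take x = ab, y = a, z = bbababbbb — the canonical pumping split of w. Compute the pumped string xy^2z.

xy^2z = ab·a·a·bbababbbb = abaabbababbbb.
Reading y = a takes D from 4 back to 4, so after x·y·y the machine is still in 4, and z then leads to the accepting state 5. Hence abaabbababbbb ∈ L(D).

abaabbababbbb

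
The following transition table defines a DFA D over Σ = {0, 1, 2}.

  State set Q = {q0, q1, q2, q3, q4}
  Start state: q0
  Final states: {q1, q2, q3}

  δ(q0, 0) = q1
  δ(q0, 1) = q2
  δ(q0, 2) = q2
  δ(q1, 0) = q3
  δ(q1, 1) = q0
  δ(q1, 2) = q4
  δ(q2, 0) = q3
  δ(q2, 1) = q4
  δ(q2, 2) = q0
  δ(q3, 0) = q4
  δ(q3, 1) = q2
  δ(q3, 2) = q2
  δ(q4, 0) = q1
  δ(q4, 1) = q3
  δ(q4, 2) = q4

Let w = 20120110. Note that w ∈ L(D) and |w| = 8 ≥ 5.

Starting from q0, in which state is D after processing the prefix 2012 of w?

q0

Run of D on the first 4 characters of w = 2 0 1 2:
  step 0: q0  (start)
  step 1: q2  (read 2: q0→q2)
  step 2: q3  (read 0: q2→q3)
  step 3: q2  (read 1: q3→q2)
  step 4: q0  (read 2: q2→q0)

After reading 4 characters, D is in state q0.
(This kind of state-tracing is the core of the pumping-lemma construction: with 5 states, pigeonhole forces a repeat within the first 5 steps.)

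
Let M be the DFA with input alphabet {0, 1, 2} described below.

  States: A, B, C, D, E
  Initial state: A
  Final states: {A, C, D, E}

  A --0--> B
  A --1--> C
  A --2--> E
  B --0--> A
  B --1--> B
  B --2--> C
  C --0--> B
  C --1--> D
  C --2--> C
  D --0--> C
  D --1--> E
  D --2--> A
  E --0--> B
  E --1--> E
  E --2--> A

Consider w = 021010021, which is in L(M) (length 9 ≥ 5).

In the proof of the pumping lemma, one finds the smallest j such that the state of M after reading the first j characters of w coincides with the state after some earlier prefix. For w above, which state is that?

C

Run of M on w = 0 2 1 0 1 0 0 2 1:
  step 0: A  (start)
  step 1: B  (read 0: A→B)
  step 2: C  (read 2: B→C)
  step 3: D  (read 1: C→D)
  step 4: C  (read 0: D→C)   ← first repeat (C seen earlier)
  step 5: D  (read 1: C→D)
  step 6: C  (read 0: D→C)
  step 7: B  (read 0: C→B)
  step 8: C  (read 2: B→C)
  step 9: D  (read 1: C→D)

The earliest repeat is at step j = 4: M is in C, which it already visited at step i = 2.
Since M has 5 states, any run of length ≥ 5 visits 5+1 states, so by pigeonhole some state repeats within the first 5 steps — that repeat gives the pumpable loop.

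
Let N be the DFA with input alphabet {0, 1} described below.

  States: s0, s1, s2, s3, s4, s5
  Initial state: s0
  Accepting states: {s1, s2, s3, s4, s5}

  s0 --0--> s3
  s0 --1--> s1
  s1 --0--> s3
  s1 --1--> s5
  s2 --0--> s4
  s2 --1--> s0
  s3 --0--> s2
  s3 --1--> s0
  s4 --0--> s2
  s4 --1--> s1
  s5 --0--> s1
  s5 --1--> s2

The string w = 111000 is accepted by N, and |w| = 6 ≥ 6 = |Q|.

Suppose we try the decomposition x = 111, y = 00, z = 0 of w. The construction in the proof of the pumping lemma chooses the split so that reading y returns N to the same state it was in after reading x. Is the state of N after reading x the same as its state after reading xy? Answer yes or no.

yes

Run of N on the first 5 characters of w = 1 1 1 0 0:
  step 0: s0  (start)
  step 1: s1  (read 1: s0→s1)
  step 2: s5  (read 1: s1→s5)
  step 3: s2  (read 1: s5→s2)
  step 4: s4  (read 0: s2→s4)
  step 5: s2  (read 0: s4→s2)

After x (step 3): s2. After xy (step 5): s2.
They match, so y = 00 drives N around a cycle from s2 back to itself; pumping y any number of times keeps N in s2 before reading z, and xyⁱz ∈ L(N) for every i ≥ 0.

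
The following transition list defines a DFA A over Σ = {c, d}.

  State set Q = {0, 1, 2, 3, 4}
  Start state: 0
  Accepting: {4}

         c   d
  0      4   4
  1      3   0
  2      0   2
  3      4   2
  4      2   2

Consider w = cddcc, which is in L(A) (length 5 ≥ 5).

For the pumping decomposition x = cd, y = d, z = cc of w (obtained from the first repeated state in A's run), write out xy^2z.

xy^2z = cd·d·d·cc = cdddcc.
Reading y = d takes A from 2 back to 2, so after x·y·y the machine is still in 2, and z then leads to the accepting state 4. Hence cdddcc ∈ L(A).

cdddcc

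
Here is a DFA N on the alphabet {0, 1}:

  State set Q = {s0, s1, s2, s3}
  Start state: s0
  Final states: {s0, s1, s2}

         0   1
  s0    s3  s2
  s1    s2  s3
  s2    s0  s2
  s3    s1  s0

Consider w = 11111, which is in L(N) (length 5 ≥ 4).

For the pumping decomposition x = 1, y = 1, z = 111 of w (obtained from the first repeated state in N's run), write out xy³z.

1111111

xy^3z = 1·1·1·1·111 = 1111111.
Reading y = 1 takes N from s2 back to s2, so after x·y·y·y the machine is still in s2, and z then leads to the accepting state s2. Hence 1111111 ∈ L(N).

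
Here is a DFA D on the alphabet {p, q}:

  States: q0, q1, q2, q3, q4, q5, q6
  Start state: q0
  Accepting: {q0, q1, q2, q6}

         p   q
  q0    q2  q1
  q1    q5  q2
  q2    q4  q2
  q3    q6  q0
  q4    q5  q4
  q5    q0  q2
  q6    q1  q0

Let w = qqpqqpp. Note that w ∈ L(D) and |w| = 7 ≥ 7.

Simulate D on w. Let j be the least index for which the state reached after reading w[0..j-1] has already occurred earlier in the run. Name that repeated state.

Run of D on w = q q p q q p p:
  step 0: q0  (start)
  step 1: q1  (read q: q0→q1)
  step 2: q2  (read q: q1→q2)
  step 3: q4  (read p: q2→q4)
  step 4: q4  (read q: q4→q4)   ← first repeat (q4 seen earlier)
  step 5: q4  (read q: q4→q4)
  step 6: q5  (read p: q4→q5)
  step 7: q0  (read p: q5→q0)

The earliest repeat is at step j = 4: D is in q4, which it already visited at step i = 3.
Since D has 7 states, any run of length ≥ 7 visits 7+1 states, so by pigeonhole some state repeats within the first 7 steps — that repeat gives the pumpable loop.

q4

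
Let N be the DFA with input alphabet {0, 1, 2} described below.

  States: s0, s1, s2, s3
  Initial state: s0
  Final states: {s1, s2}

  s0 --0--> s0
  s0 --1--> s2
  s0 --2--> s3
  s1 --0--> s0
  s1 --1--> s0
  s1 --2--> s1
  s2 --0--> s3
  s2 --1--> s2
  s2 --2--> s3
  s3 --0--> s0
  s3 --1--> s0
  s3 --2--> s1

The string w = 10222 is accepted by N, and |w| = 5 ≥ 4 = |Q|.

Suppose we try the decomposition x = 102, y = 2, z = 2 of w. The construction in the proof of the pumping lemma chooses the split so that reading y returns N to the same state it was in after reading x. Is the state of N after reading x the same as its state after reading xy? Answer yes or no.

State sequence: s0 -1-> s2 -0-> s3 -2-> s1 -2-> s1

After x (step 3): s1. After xy (step 4): s1.
They match, so y = 2 drives N around a cycle from s1 back to itself; pumping y any number of times keeps N in s1 before reading z, and xyⁱz ∈ L(N) for every i ≥ 0.

yes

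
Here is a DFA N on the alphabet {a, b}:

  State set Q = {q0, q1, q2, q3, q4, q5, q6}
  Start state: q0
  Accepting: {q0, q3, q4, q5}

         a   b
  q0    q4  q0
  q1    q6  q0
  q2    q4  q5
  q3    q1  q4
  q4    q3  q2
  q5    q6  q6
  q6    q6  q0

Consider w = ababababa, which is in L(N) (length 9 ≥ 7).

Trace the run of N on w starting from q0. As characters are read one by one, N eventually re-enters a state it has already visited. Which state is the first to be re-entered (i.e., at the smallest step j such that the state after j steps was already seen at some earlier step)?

q4

Run of N on w = a b a b a b a b a:
  step 0: q0  (start)
  step 1: q4  (read a: q0→q4)
  step 2: q2  (read b: q4→q2)
  step 3: q4  (read a: q2→q4)   ← first repeat (q4 seen earlier)
  step 4: q2  (read b: q4→q2)
  step 5: q4  (read a: q2→q4)
  step 6: q2  (read b: q4→q2)
  step 7: q4  (read a: q2→q4)
  step 8: q2  (read b: q4→q2)
  step 9: q4  (read a: q2→q4)

The earliest repeat is at step j = 3: N is in q4, which it already visited at step i = 1.
Pumping length from the standard proof: p = 7 (the number of states). The repeated state found above gives |xy| = j ≤ 7 and |y| = j − i ≥ 1.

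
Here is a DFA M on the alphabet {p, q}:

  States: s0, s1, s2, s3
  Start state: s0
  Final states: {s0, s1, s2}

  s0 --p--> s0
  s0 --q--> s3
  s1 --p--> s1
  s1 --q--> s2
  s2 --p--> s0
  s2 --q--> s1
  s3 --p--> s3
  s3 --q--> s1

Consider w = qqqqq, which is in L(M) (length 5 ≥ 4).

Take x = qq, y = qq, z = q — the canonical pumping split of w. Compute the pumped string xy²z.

qqqqqqq

xy^2z = qq·qq·qq·q = qqqqqqq.
Reading y = qq takes M from s1 back to s1, so after x·y·y the machine is still in s1, and z then leads to the accepting state s2. Hence qqqqqqq ∈ L(M).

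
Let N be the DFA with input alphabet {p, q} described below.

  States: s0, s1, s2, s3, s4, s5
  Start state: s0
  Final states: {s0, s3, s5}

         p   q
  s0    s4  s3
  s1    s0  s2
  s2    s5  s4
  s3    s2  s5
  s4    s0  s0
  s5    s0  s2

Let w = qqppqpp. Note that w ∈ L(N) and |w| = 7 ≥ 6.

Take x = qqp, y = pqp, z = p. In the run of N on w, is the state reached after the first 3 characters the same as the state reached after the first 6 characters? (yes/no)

no

Run of N on the first 6 characters of w = q q p p q p:
  step 0: s0  (start)
  step 1: s3  (read q: s0→s3)
  step 2: s5  (read q: s3→s5)
  step 3: s0  (read p: s5→s0)
  step 4: s4  (read p: s0→s4)
  step 5: s0  (read q: s4→s0)
  step 6: s4  (read p: s0→s4)

After x (step 3): s0. After xy (step 6): s4.
They differ (s0 ≠ s4), so y is not a cycle from the state after x; this split is not the one the pumping-lemma construction produces, and pumping y need not keep the string in L(N).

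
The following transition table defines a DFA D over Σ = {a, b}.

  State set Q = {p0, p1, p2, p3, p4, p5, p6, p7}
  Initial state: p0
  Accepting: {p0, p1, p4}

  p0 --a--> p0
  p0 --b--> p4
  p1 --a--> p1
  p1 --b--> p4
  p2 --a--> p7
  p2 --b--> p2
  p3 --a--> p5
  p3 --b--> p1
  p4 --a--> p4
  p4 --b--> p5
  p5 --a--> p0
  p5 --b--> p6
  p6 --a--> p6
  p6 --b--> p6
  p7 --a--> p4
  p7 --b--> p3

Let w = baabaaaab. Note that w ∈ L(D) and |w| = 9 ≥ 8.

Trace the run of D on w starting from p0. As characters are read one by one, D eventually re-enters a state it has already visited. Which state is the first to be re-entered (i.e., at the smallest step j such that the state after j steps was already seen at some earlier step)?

State sequence: p0 -b-> p4 -a-> p4 -a-> p4 -b-> p5 -a-> p0 -a-> p0 -a-> p0 -a-> p0 -b-> p4
First repeat at step 2: p4 was already visited.

The earliest repeat is at step j = 2: D is in p4, which it already visited at step i = 1.
With |Q| = 8, pigeonhole forces a state repeat no later than step 8; the substring read between the first and second visits to that state can be pumped.

p4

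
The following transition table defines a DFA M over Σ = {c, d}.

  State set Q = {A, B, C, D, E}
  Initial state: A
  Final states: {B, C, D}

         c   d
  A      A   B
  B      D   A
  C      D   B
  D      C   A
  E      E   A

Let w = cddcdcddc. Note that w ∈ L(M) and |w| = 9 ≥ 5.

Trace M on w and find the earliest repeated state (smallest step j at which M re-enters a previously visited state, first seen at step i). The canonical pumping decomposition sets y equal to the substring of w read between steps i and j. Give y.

c

State sequence: A -c-> A -d-> B -d-> A -c-> A -d-> B -c-> D -d-> A -d-> B -c-> D
First repeat at step 1: A was already visited.

So i = 0, j = 1, giving x = w[0:0] = ε, y = w[0:1] = c, z = w[1:9] = ddcdcddc.
Check: |xy| = 1 ≤ 5 and |y| = 1 ≥ 1. Reading y takes M from A back to A, so every xyⁱz is accepted.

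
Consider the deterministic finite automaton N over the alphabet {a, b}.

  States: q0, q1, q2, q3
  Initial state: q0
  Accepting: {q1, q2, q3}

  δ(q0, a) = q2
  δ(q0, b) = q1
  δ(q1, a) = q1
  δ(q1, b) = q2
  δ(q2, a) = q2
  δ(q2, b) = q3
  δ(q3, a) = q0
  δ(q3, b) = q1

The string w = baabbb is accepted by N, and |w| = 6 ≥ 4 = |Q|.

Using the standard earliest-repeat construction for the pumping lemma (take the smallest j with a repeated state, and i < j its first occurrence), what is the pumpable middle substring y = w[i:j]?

State sequence: q0 -b-> q1 -a-> q1 -a-> q1 -b-> q2 -b-> q3 -b-> q1
First repeat at step 2: q1 was already visited.

So i = 1, j = 2, giving x = w[0:1] = b, y = w[1:2] = a, z = w[2:6] = abbb.
Check: |xy| = 2 ≤ 4 and |y| = 1 ≥ 1. Reading y takes N from q1 back to q1, so every xyⁱz is accepted.

a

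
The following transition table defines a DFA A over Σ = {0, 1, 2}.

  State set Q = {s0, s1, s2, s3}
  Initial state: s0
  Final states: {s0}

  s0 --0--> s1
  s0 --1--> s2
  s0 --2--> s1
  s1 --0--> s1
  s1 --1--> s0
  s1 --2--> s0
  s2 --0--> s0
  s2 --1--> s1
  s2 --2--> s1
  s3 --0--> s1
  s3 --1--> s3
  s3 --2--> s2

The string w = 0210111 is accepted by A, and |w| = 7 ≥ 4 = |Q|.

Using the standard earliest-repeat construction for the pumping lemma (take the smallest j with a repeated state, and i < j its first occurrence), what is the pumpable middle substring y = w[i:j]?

02

Run of A on w = 0 2 1 0 1 1 1:
  step 0: s0  (start)
  step 1: s1  (read 0: s0→s1)
  step 2: s0  (read 2: s1→s0)   ← first repeat (s0 seen earlier)
  step 3: s2  (read 1: s0→s2)
  step 4: s0  (read 0: s2→s0)
  step 5: s2  (read 1: s0→s2)
  step 6: s1  (read 1: s2→s1)
  step 7: s0  (read 1: s1→s0)

So i = 0, j = 2, giving x = w[0:0] = ε, y = w[0:2] = 02, z = w[2:7] = 10111.
Check: |xy| = 2 ≤ 4 and |y| = 2 ≥ 1. Reading y takes A from s0 back to s0, so every xyⁱz is accepted.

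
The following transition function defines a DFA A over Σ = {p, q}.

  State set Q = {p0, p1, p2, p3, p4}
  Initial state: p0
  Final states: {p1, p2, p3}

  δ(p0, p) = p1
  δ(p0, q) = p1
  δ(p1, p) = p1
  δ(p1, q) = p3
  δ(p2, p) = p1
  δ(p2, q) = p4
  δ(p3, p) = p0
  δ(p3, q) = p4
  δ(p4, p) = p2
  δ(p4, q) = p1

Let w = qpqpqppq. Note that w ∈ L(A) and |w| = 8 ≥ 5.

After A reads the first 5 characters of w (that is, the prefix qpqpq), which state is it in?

p1

Run of A on the first 5 characters of w = q p q p q:
  step 0: p0  (start)
  step 1: p1  (read q: p0→p1)
  step 2: p1  (read p: p1→p1)
  step 3: p3  (read q: p1→p3)
  step 4: p0  (read p: p3→p0)
  step 5: p1  (read q: p0→p1)

After reading 5 characters, A is in state p1.
(This kind of state-tracing is the core of the pumping-lemma construction: with 5 states, pigeonhole forces a repeat within the first 5 steps.)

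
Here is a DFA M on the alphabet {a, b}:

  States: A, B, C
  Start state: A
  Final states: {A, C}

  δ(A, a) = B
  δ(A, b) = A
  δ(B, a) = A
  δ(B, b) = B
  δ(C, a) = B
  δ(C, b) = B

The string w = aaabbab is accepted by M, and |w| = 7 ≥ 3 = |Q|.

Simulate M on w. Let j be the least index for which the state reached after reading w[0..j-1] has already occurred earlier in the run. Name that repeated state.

Run of M on w = a a a b b a b:
  step 0: A  (start)
  step 1: B  (read a: A→B)
  step 2: A  (read a: B→A)   ← first repeat (A seen earlier)
  step 3: B  (read a: A→B)
  step 4: B  (read b: B→B)
  step 5: B  (read b: B→B)
  step 6: A  (read a: B→A)
  step 7: A  (read b: A→A)

The earliest repeat is at step j = 2: M is in A, which it already visited at step i = 0.

A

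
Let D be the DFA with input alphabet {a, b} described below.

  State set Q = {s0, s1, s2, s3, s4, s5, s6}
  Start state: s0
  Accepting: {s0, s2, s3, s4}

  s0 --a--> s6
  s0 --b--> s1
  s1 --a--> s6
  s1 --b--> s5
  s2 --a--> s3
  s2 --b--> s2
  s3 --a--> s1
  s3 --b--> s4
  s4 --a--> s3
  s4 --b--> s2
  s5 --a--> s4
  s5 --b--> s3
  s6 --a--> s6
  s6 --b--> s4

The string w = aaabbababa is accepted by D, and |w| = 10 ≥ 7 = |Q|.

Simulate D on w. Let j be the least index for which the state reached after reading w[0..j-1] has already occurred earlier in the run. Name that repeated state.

Run of D on w = a a a b b a b a b a:
  step 0: s0  (start)
  step 1: s6  (read a: s0→s6)
  step 2: s6  (read a: s6→s6)   ← first repeat (s6 seen earlier)
  step 3: s6  (read a: s6→s6)
  step 4: s4  (read b: s6→s4)
  step 5: s2  (read b: s4→s2)
  step 6: s3  (read a: s2→s3)
  step 7: s4  (read b: s3→s4)
  step 8: s3  (read a: s4→s3)
  step 9: s4  (read b: s3→s4)
  step 10: s3  (read a: s4→s3)

The earliest repeat is at step j = 2: D is in s6, which it already visited at step i = 1.
With |Q| = 7, pigeonhole forces a state repeat no later than step 7; the substring read between the first and second visits to that state can be pumped.

s6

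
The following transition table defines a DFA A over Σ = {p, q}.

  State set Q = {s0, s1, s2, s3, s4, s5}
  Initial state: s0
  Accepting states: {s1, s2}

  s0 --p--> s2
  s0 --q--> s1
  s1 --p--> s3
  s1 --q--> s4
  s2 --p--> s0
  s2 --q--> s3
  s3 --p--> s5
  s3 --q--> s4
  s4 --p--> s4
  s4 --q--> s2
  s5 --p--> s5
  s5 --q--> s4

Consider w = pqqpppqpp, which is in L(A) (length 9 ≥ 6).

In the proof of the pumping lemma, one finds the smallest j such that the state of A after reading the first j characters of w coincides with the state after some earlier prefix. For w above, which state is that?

s4

Run of A on w = p q q p p p q p p:
  step 0: s0  (start)
  step 1: s2  (read p: s0→s2)
  step 2: s3  (read q: s2→s3)
  step 3: s4  (read q: s3→s4)
  step 4: s4  (read p: s4→s4)   ← first repeat (s4 seen earlier)
  step 5: s4  (read p: s4→s4)
  step 6: s4  (read p: s4→s4)
  step 7: s2  (read q: s4→s2)
  step 8: s0  (read p: s2→s0)
  step 9: s2  (read p: s0→s2)

The earliest repeat is at step j = 4: A is in s4, which it already visited at step i = 3.
With |Q| = 6, pigeonhole forces a state repeat no later than step 6; the substring read between the first and second visits to that state can be pumped.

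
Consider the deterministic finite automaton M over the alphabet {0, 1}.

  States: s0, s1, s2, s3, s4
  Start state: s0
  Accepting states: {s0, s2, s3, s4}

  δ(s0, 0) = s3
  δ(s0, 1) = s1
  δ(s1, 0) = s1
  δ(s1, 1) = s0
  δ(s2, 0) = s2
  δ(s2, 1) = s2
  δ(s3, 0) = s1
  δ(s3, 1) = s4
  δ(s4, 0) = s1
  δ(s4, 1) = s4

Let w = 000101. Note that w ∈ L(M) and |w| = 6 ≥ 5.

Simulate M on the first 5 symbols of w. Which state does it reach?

s3

Run of M on the first 5 characters of w = 0 0 0 1 0:
  step 0: s0  (start)
  step 1: s3  (read 0: s0→s3)
  step 2: s1  (read 0: s3→s1)
  step 3: s1  (read 0: s1→s1)
  step 4: s0  (read 1: s1→s0)
  step 5: s3  (read 0: s0→s3)

After reading 5 characters, M is in state s3.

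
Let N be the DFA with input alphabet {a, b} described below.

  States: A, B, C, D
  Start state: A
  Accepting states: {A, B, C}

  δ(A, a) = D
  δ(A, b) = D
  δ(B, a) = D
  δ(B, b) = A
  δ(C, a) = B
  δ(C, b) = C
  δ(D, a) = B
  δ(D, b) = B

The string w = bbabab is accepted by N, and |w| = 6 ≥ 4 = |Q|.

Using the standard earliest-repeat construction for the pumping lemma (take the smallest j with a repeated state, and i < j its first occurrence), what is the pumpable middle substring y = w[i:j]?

ba

Run of N on w = b b a b a b:
  step 0: A  (start)
  step 1: D  (read b: A→D)
  step 2: B  (read b: D→B)
  step 3: D  (read a: B→D)   ← first repeat (D seen earlier)
  step 4: B  (read b: D→B)
  step 5: D  (read a: B→D)
  step 6: B  (read b: D→B)

So i = 1, j = 3, giving x = w[0:1] = b, y = w[1:3] = ba, z = w[3:6] = bab.
Check: |xy| = 3 ≤ 4 and |y| = 2 ≥ 1. Reading y takes N from D back to D, so every xyⁱz is accepted.
Since N has 4 states, any run of length ≥ 4 visits 4+1 states, so by pigeonhole some state repeats within the first 4 steps — that repeat gives the pumpable loop.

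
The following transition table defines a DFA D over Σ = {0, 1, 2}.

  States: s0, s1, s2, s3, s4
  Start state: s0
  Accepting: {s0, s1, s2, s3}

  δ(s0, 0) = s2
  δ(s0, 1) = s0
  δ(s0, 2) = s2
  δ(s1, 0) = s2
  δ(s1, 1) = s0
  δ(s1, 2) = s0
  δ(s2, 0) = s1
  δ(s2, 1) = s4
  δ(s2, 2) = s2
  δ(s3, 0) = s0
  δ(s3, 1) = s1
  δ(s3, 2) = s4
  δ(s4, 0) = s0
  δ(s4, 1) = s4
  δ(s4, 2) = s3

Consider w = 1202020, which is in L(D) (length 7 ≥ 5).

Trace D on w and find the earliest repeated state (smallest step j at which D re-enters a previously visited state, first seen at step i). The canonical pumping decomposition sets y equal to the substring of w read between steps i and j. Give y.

1

Run of D on w = 1 2 0 2 0 2 0:
  step 0: s0  (start)
  step 1: s0  (read 1: s0→s0)   ← first repeat (s0 seen earlier)
  step 2: s2  (read 2: s0→s2)
  step 3: s1  (read 0: s2→s1)
  step 4: s0  (read 2: s1→s0)
  step 5: s2  (read 0: s0→s2)
  step 6: s2  (read 2: s2→s2)
  step 7: s1  (read 0: s2→s1)

So i = 0, j = 1, giving x = w[0:0] = ε, y = w[0:1] = 1, z = w[1:7] = 202020.
Check: |xy| = 1 ≤ 5 and |y| = 1 ≥ 1. Reading y takes D from s0 back to s0, so every xyⁱz is accepted.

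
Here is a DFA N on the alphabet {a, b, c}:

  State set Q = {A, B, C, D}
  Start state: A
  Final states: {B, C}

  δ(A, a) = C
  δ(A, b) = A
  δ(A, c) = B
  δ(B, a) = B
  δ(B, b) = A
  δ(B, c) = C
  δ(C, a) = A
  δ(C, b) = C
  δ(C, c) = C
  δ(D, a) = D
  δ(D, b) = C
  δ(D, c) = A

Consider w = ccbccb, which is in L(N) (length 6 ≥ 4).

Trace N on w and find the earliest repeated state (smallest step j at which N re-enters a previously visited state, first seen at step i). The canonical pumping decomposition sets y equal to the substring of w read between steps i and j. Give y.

b

State sequence: A -c-> B -c-> C -b-> C -c-> C -c-> C -b-> C
First repeat at step 3: C was already visited.

So i = 2, j = 3, giving x = w[0:2] = cc, y = w[2:3] = b, z = w[3:6] = ccb.
Check: |xy| = 3 ≤ 4 and |y| = 1 ≥ 1. Reading y takes N from C back to C, so every xyⁱz is accepted.
The DFA has 4 states, so the proof of the pumping lemma guarantees a repeated state among the first 4+1 visited; the segment between the two visits is the pumpable y.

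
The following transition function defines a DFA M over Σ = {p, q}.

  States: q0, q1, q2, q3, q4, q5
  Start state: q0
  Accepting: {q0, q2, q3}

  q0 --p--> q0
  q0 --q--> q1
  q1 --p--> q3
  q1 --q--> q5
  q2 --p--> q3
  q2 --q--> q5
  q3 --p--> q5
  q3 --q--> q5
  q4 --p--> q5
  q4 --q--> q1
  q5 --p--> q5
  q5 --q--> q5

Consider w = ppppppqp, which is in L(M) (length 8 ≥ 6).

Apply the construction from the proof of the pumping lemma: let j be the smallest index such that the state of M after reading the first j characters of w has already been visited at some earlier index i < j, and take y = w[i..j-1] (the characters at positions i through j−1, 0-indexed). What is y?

p

Run of M on w = p p p p p p q p:
  step 0: q0  (start)
  step 1: q0  (read p: q0→q0)   ← first repeat (q0 seen earlier)
  step 2: q0  (read p: q0→q0)
  step 3: q0  (read p: q0→q0)
  step 4: q0  (read p: q0→q0)
  step 5: q0  (read p: q0→q0)
  step 6: q0  (read p: q0→q0)
  step 7: q1  (read q: q0→q1)
  step 8: q3  (read p: q1→q3)

So i = 0, j = 1, giving x = w[0:0] = ε, y = w[0:1] = p, z = w[1:8] = pppppqp.
Check: |xy| = 1 ≤ 6 and |y| = 1 ≥ 1. Reading y takes M from q0 back to q0, so every xyⁱz is accepted.
The DFA has 6 states, so the proof of the pumping lemma guarantees a repeated state among the first 6+1 visited; the segment between the two visits is the pumpable y.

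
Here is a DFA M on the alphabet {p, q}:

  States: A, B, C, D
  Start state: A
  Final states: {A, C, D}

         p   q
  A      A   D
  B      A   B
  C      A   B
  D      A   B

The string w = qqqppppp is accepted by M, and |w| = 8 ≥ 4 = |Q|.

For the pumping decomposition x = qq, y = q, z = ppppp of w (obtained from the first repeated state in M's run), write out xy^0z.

qqppppp

xy⁰z = xz = qq·ppppp = qqppppp.
Reading y = q takes M from B back to B, so after x the machine is still in B, and z then leads to the accepting state A. Hence qqppppp ∈ L(M).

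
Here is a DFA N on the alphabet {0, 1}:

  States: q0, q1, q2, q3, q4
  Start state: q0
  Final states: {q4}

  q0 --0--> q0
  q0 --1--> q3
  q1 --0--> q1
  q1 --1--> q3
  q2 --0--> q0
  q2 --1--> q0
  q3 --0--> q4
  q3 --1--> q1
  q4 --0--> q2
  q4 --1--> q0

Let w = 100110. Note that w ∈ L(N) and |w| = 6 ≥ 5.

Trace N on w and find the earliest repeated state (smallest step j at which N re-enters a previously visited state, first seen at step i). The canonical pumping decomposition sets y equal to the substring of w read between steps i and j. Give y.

1001

Run of N on w = 1 0 0 1 1 0:
  step 0: q0  (start)
  step 1: q3  (read 1: q0→q3)
  step 2: q4  (read 0: q3→q4)
  step 3: q2  (read 0: q4→q2)
  step 4: q0  (read 1: q2→q0)   ← first repeat (q0 seen earlier)
  step 5: q3  (read 1: q0→q3)
  step 6: q4  (read 0: q3→q4)

So i = 0, j = 4, giving x = w[0:0] = ε, y = w[0:4] = 1001, z = w[4:6] = 10.
Check: |xy| = 4 ≤ 5 and |y| = 4 ≥ 1. Reading y takes N from q0 back to q0, so every xyⁱz is accepted.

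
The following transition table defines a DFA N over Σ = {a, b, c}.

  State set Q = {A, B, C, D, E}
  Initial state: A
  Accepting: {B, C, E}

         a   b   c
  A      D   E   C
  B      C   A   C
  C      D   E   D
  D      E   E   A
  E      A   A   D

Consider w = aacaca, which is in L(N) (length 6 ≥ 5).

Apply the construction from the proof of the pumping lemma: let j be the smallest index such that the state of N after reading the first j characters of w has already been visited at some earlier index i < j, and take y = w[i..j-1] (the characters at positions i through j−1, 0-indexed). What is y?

ac

Run of N on w = a a c a c a:
  step 0: A  (start)
  step 1: D  (read a: A→D)
  step 2: E  (read a: D→E)
  step 3: D  (read c: E→D)   ← first repeat (D seen earlier)
  step 4: E  (read a: D→E)
  step 5: D  (read c: E→D)
  step 6: E  (read a: D→E)

So i = 1, j = 3, giving x = w[0:1] = a, y = w[1:3] = ac, z = w[3:6] = aca.
Check: |xy| = 3 ≤ 5 and |y| = 2 ≥ 1. Reading y takes N from D back to D, so every xyⁱz is accepted.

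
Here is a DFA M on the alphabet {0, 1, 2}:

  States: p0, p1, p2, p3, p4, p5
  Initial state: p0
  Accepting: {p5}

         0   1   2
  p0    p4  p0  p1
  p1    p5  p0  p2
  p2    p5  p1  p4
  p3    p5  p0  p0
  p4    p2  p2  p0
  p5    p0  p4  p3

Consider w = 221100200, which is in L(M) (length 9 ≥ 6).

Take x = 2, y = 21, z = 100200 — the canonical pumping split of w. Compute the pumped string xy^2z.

22121100200

xy^2z = 2·21·21·100200 = 22121100200.
Reading y = 21 takes M from p1 back to p1, so after x·y·y the machine is still in p1, and z then leads to the accepting state p5. Hence 22121100200 ∈ L(M).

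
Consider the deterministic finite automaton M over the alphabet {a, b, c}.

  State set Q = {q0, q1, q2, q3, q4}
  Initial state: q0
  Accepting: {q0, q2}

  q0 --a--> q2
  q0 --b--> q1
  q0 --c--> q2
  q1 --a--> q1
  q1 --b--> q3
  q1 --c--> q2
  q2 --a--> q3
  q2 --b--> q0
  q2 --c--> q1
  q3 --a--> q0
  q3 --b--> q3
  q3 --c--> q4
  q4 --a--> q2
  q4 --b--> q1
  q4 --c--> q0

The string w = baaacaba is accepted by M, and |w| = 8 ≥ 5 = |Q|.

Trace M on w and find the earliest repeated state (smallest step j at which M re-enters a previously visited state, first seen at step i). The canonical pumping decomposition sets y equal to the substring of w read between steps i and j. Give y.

a

Run of M on w = b a a a c a b a:
  step 0: q0  (start)
  step 1: q1  (read b: q0→q1)
  step 2: q1  (read a: q1→q1)   ← first repeat (q1 seen earlier)
  step 3: q1  (read a: q1→q1)
  step 4: q1  (read a: q1→q1)
  step 5: q2  (read c: q1→q2)
  step 6: q3  (read a: q2→q3)
  step 7: q3  (read b: q3→q3)
  step 8: q0  (read a: q3→q0)

So i = 1, j = 2, giving x = w[0:1] = b, y = w[1:2] = a, z = w[2:8] = aacaba.
Check: |xy| = 2 ≤ 5 and |y| = 1 ≥ 1. Reading y takes M from q1 back to q1, so every xyⁱz is accepted.
Pumping length from the standard proof: p = 5 (the number of states). The repeated state found above gives |xy| = j ≤ 5 and |y| = j − i ≥ 1.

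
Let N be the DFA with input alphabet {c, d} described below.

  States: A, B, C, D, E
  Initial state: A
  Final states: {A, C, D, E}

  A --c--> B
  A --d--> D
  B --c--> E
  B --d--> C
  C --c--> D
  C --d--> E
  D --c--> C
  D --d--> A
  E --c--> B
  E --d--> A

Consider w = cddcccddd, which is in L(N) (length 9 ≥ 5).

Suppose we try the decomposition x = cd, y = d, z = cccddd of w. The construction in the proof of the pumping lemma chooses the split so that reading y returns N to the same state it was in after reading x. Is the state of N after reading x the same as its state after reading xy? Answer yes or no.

State sequence: A -c-> B -d-> C -d-> E

After x (step 2): C. After xy (step 3): E.
They differ (C ≠ E), so y is not a cycle from the state after x; this split is not the one the pumping-lemma construction produces, and pumping y need not keep the string in L(N).

no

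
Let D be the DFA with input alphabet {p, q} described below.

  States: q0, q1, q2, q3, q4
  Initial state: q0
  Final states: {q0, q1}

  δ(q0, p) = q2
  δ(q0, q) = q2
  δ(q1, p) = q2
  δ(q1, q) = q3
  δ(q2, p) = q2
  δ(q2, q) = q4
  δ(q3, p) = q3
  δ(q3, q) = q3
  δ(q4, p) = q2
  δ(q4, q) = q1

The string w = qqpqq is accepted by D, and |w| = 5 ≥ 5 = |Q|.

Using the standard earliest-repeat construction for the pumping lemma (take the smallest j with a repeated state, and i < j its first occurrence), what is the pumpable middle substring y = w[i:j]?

qp

Run of D on w = q q p q q:
  step 0: q0  (start)
  step 1: q2  (read q: q0→q2)
  step 2: q4  (read q: q2→q4)
  step 3: q2  (read p: q4→q2)   ← first repeat (q2 seen earlier)
  step 4: q4  (read q: q2→q4)
  step 5: q1  (read q: q4→q1)

So i = 1, j = 3, giving x = w[0:1] = q, y = w[1:3] = qp, z = w[3:5] = qq.
Check: |xy| = 3 ≤ 5 and |y| = 2 ≥ 1. Reading y takes D from q2 back to q2, so every xyⁱz is accepted.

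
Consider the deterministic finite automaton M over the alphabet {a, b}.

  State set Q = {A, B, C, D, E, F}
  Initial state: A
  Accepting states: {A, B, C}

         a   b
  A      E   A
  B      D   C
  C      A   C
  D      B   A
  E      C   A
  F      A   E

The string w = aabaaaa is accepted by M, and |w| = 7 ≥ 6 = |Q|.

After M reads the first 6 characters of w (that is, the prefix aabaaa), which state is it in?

State sequence: A -a-> E -a-> C -b-> C -a-> A -a-> E -a-> C

After reading 6 characters, M is in state C.
(This kind of state-tracing is the core of the pumping-lemma construction: with 6 states, pigeonhole forces a repeat within the first 6 steps.)

C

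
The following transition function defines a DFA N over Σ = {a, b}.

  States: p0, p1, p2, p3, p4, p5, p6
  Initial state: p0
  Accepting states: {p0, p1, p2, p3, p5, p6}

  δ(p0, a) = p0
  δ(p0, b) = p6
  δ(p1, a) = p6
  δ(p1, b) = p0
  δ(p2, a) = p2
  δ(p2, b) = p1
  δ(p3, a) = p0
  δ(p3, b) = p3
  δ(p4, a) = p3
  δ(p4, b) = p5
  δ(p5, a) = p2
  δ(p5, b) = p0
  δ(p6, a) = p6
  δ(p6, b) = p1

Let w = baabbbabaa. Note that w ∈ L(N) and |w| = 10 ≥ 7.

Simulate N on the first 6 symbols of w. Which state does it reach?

Run of N on the first 6 characters of w = b a a b b b:
  step 0: p0  (start)
  step 1: p6  (read b: p0→p6)
  step 2: p6  (read a: p6→p6)
  step 3: p6  (read a: p6→p6)
  step 4: p1  (read b: p6→p1)
  step 5: p0  (read b: p1→p0)
  step 6: p6  (read b: p0→p6)

After reading 6 characters, N is in state p6.
(This kind of state-tracing is the core of the pumping-lemma construction: with 7 states, pigeonhole forces a repeat within the first 7 steps.)

p6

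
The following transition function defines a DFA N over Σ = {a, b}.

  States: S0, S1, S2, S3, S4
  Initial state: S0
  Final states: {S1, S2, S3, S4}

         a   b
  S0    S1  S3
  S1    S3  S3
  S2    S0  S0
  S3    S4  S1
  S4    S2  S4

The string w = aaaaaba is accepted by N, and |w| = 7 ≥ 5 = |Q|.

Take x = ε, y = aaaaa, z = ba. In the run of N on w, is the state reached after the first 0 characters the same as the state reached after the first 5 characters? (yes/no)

Run of N on the first 5 characters of w = a a a a a:
  step 0: S0  (start)
  step 1: S1  (read a: S0→S1)
  step 2: S3  (read a: S1→S3)
  step 3: S4  (read a: S3→S4)
  step 4: S2  (read a: S4→S2)
  step 5: S0  (read a: S2→S0)

After x (step 0): S0. After xy (step 5): S0.
They match, so y = aaaaa drives N around a cycle from S0 back to itself; pumping y any number of times keeps N in S0 before reading z, and xyⁱz ∈ L(N) for every i ≥ 0.

yes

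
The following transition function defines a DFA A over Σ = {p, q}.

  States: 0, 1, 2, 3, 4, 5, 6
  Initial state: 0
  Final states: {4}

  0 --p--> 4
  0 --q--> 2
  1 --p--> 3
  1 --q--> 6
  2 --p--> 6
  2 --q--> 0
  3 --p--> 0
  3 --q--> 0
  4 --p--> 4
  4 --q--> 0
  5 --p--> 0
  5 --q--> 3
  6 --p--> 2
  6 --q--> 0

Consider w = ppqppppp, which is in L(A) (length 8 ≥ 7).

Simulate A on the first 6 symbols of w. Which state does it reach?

Run of A on the first 6 characters of w = p p q p p p:
  step 0: 0  (start)
  step 1: 4  (read p: 0→4)
  step 2: 4  (read p: 4→4)
  step 3: 0  (read q: 4→0)
  step 4: 4  (read p: 0→4)
  step 5: 4  (read p: 4→4)
  step 6: 4  (read p: 4→4)

After reading 6 characters, A is in state 4.
(This kind of state-tracing is the core of the pumping-lemma construction: with 7 states, pigeonhole forces a repeat within the first 7 steps.)

4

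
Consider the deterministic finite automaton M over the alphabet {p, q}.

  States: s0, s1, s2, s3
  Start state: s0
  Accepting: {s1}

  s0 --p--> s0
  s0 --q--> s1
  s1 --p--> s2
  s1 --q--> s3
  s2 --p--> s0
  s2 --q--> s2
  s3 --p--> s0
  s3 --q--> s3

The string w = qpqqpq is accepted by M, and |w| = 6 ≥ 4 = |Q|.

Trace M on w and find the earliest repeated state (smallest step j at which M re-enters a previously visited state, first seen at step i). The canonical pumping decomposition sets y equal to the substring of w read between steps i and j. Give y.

q

State sequence: s0 -q-> s1 -p-> s2 -q-> s2 -q-> s2 -p-> s0 -q-> s1
First repeat at step 3: s2 was already visited.

So i = 2, j = 3, giving x = w[0:2] = qp, y = w[2:3] = q, z = w[3:6] = qpq.
Check: |xy| = 3 ≤ 4 and |y| = 1 ≥ 1. Reading y takes M from s2 back to s2, so every xyⁱz is accepted.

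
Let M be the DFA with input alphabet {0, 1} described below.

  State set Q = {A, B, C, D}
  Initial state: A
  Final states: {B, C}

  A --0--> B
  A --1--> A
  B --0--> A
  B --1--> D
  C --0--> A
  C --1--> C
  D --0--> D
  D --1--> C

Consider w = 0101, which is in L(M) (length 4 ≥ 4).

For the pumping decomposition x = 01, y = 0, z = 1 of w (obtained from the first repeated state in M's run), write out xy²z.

01001

xy^2z = 01·0·0·1 = 01001.
Reading y = 0 takes M from D back to D, so after x·y·y the machine is still in D, and z then leads to the accepting state C. Hence 01001 ∈ L(M).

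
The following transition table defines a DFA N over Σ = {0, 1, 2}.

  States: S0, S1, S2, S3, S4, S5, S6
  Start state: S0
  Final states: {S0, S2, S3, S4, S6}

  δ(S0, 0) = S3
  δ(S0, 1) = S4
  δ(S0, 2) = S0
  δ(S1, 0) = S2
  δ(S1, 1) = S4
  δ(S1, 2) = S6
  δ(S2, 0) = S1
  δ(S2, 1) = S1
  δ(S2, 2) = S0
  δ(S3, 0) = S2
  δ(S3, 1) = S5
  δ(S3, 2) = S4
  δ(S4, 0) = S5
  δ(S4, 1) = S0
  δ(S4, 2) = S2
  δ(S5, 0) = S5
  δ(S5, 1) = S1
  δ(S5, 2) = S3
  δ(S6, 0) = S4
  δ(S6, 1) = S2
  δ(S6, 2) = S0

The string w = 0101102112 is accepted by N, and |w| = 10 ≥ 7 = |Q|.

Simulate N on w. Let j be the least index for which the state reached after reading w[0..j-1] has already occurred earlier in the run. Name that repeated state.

State sequence: S0 -0-> S3 -1-> S5 -0-> S5 -1-> S1 -1-> S4 -0-> S5 -2-> S3 -1-> S5 -1-> S1 -2-> S6
First repeat at step 3: S5 was already visited.

The earliest repeat is at step j = 3: N is in S5, which it already visited at step i = 2.
With |Q| = 7, pigeonhole forces a state repeat no later than step 7; the substring read between the first and second visits to that state can be pumped.

S5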